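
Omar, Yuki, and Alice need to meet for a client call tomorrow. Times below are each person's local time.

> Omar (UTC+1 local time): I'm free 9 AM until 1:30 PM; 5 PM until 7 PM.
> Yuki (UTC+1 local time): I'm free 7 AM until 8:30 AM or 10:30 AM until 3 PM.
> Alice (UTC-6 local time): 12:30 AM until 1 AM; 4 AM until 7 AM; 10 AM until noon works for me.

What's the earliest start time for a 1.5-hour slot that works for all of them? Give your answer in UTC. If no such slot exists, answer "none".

10:00

Omar in UTC: 08:00-12:30, 16:00-18:00 (subtract 1h to convert from UTC+1).
Yuki in UTC: 06:00-07:30, 09:30-14:00 (subtract 1h to convert from UTC+1).
Alice in UTC: 06:30-07:00, 10:00-13:00, 16:00-18:00 (add 6h to convert from UTC-6).
Omar ∩ Yuki: 09:30-12:30.
Omar ∩ Yuki ∩ Alice: 10:00-12:30.
The first common window of at least 90 minutes is 10:00-12:30, so the earliest start is 10:00.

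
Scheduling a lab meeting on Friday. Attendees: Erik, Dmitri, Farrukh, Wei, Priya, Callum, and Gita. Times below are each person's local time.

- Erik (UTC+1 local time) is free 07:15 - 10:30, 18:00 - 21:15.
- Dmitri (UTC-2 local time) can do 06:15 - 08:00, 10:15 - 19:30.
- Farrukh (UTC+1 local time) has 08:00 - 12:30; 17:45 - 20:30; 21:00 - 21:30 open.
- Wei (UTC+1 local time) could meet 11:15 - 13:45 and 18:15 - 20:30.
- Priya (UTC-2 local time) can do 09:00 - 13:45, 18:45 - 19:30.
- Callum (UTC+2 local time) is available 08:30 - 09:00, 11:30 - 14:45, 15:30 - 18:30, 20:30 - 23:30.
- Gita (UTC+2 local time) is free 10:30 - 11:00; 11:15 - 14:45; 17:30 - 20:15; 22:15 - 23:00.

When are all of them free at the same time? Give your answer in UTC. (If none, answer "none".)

Erik in UTC: 06:15-09:30, 17:00-20:15 (subtract 1h to convert from UTC+1).
Dmitri in UTC: 08:15-10:00, 12:15-21:30 (add 2h to convert from UTC-2).
Farrukh in UTC: 07:00-11:30, 16:45-19:30, 20:00-20:30 (subtract 1h to convert from UTC+1).
Wei in UTC: 10:15-12:45, 17:15-19:30 (subtract 1h to convert from UTC+1).
Priya in UTC: 11:00-15:45, 20:45-21:30 (add 2h to convert from UTC-2).
Callum in UTC: 06:30-07:00, 09:30-12:45, 13:30-16:30, 18:30-21:30 (subtract 2h to convert from UTC+2).
Gita in UTC: 08:30-09:00, 09:15-12:45, 15:30-18:15, 20:15-21:00 (subtract 2h to convert from UTC+2).
Erik ∩ Dmitri: 08:15-09:30, 17:00-20:15.
Erik ∩ Dmitri ∩ Farrukh: 08:15-09:30, 17:00-19:30, 20:00-20:15.
Erik ∩ Dmitri ∩ Farrukh ∩ Wei: 17:15-19:30.
Erik ∩ Dmitri ∩ Farrukh ∩ Wei ∩ Priya: ∅.
Erik ∩ Dmitri ∩ Farrukh ∩ Wei ∩ Priya ∩ Callum: ∅.
Erik ∩ Dmitri ∩ Farrukh ∩ Wei ∩ Priya ∩ Callum ∩ Gita: ∅.
There is no time when everyone is free.

none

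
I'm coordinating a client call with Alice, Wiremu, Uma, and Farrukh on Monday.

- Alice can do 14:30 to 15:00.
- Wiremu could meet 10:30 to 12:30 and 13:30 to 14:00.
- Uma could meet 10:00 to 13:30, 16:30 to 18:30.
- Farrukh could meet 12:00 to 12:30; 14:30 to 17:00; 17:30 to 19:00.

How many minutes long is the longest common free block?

Alice ∩ Wiremu: ∅.
Alice ∩ Wiremu ∩ Uma: ∅.
Alice ∩ Wiremu ∩ Uma ∩ Farrukh: ∅.
There is no time when everyone is free.
No common window exists, so the longest block is 0 minutes.

0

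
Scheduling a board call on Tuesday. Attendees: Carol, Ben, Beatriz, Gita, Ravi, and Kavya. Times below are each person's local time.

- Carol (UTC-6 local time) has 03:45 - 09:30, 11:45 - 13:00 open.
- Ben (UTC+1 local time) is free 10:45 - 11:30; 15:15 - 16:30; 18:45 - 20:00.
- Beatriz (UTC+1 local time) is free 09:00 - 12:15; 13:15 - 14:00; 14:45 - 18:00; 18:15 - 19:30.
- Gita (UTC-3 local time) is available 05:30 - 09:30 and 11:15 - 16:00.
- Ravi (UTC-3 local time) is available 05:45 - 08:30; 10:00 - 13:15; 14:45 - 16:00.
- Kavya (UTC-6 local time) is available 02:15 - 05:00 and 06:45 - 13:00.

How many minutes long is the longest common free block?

75

Carol in UTC: 09:45-15:30, 17:45-19:00 (add 6h to convert from UTC-6).
Ben in UTC: 09:45-10:30, 14:15-15:30, 17:45-19:00 (subtract 1h to convert from UTC+1).
Beatriz in UTC: 08:00-11:15, 12:15-13:00, 13:45-17:00, 17:15-18:30 (subtract 1h to convert from UTC+1).
Gita in UTC: 08:30-12:30, 14:15-19:00 (add 3h to convert from UTC-3).
Ravi in UTC: 08:45-11:30, 13:00-16:15, 17:45-19:00 (add 3h to convert from UTC-3).
Kavya in UTC: 08:15-11:00, 12:45-19:00 (add 6h to convert from UTC-6).
Carol ∩ Ben: 09:45-10:30, 14:15-15:30, 17:45-19:00.
Carol ∩ Ben ∩ Beatriz: 09:45-10:30, 14:15-15:30, 17:45-18:30.
Carol ∩ Ben ∩ Beatriz ∩ Gita: 09:45-10:30, 14:15-15:30, 17:45-18:30.
Carol ∩ Ben ∩ Beatriz ∩ Gita ∩ Ravi: 09:45-10:30, 14:15-15:30, 17:45-18:30.
Carol ∩ Ben ∩ Beatriz ∩ Gita ∩ Ravi ∩ Kavya: 09:45-10:30, 14:15-15:30, 17:45-18:30.
The longest is 14:15-15:30 at 75 minutes.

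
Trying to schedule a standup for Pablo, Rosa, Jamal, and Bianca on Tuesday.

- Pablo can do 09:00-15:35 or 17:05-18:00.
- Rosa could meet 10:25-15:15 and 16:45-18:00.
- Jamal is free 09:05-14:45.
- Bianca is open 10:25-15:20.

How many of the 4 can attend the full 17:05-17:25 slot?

2

Pablo and Rosa can make the full 17:05-17:25 slot — that's 2.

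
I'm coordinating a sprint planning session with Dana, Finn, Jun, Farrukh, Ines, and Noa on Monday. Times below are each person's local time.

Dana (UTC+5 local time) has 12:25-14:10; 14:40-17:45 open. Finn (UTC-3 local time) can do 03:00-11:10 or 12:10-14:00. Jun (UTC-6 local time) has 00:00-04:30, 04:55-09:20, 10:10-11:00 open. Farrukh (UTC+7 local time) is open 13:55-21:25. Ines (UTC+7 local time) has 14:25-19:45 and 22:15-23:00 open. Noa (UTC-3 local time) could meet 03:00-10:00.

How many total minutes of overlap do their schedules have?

265

Dana in UTC: 07:25-09:10, 09:40-12:45 (subtract 5h to convert from UTC+5).
Finn in UTC: 06:00-14:10, 15:10-17:00 (add 3h to convert from UTC-3).
Jun in UTC: 06:00-10:30, 10:55-15:20, 16:10-17:00 (add 6h to convert from UTC-6).
Farrukh in UTC: 06:55-14:25 (subtract 7h to convert from UTC+7).
Ines in UTC: 07:25-12:45, 15:15-16:00 (subtract 7h to convert from UTC+7).
Noa in UTC: 06:00-13:00 (add 3h to convert from UTC-3).
Dana ∩ Finn: 07:25-09:10, 09:40-12:45.
Dana ∩ Finn ∩ Jun: 07:25-09:10, 09:40-10:30, 10:55-12:45.
Dana ∩ Finn ∩ Jun ∩ Farrukh: 07:25-09:10, 09:40-10:30, 10:55-12:45.
Dana ∩ Finn ∩ Jun ∩ Farrukh ∩ Ines: 07:25-09:10, 09:40-10:30, 10:55-12:45.
Dana ∩ Finn ∩ Jun ∩ Farrukh ∩ Ines ∩ Noa: 07:25-09:10, 09:40-10:30, 10:55-12:45.
Summing the common windows: 105 + 50 + 110 = 265 minutes.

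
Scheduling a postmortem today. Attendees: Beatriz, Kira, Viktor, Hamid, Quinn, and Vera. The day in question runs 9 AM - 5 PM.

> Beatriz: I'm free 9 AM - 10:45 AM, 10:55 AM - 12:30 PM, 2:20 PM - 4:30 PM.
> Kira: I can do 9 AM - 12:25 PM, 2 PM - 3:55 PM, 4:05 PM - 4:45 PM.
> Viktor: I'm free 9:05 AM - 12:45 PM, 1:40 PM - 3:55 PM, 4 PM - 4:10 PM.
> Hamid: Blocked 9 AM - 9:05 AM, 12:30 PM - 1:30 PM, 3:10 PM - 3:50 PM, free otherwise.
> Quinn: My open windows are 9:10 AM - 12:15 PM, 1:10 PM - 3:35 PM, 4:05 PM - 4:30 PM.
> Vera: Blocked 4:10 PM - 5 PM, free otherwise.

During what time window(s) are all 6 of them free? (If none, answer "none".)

Beatriz free: 09:00-10:45, 10:55-12:30, 14:20-16:30.
Kira free: 09:00-12:25, 14:00-15:55, 16:05-16:45.
Viktor free: 09:05-12:45, 13:40-15:55, 16:00-16:10.
Hamid free: 09:05-12:30, 13:30-15:10, 15:50-17:00 (invert busy blocks within the working day).
Quinn free: 09:10-12:15, 13:10-15:35, 16:05-16:30.
Vera free: 09:00-16:10 (invert busy blocks within the working day).
Beatriz ∩ Kira: 09:00-10:45, 10:55-12:25, 14:20-15:55, 16:05-16:30.
Beatriz ∩ Kira ∩ Viktor: 09:05-10:45, 10:55-12:25, 14:20-15:55, 16:05-16:10.
Beatriz ∩ Kira ∩ Viktor ∩ Hamid: 09:05-10:45, 10:55-12:25, 14:20-15:10, 15:50-15:55, 16:05-16:10.
Beatriz ∩ Kira ∩ Viktor ∩ Hamid ∩ Quinn: 09:10-10:45, 10:55-12:15, 14:20-15:10, 16:05-16:10.
Beatriz ∩ Kira ∩ Viktor ∩ Hamid ∩ Quinn ∩ Vera: 09:10-10:45, 10:55-12:15, 14:20-15:10, 16:05-16:10.

09:10-10:45, 10:55-12:15, 14:20-15:10, 16:05-16:10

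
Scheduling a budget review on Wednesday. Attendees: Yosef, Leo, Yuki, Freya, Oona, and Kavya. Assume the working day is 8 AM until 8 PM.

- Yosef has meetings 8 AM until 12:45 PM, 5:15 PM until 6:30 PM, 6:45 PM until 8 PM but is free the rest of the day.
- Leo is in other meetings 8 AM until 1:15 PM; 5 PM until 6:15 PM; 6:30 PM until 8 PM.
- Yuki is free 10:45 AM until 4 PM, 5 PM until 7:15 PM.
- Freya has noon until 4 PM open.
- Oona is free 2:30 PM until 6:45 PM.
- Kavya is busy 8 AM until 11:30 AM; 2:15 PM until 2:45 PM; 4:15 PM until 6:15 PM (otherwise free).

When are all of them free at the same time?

14:45-16:00

Yosef free: 12:45-17:15, 18:30-18:45 (invert busy blocks within the working day).
Leo free: 13:15-17:00, 18:15-18:30 (invert busy blocks within the working day).
Yuki free: 10:45-16:00, 17:00-19:15.
Freya free: 12:00-16:00.
Oona free: 14:30-18:45.
Kavya free: 11:30-14:15, 14:45-16:15, 18:15-20:00 (invert busy blocks within the working day).
Yosef ∩ Leo: 13:15-17:00.
Yosef ∩ Leo ∩ Yuki: 13:15-16:00.
Yosef ∩ Leo ∩ Yuki ∩ Freya: 13:15-16:00.
Yosef ∩ Leo ∩ Yuki ∩ Freya ∩ Oona: 14:30-16:00.
Yosef ∩ Leo ∩ Yuki ∩ Freya ∩ Oona ∩ Kavya: 14:45-16:00.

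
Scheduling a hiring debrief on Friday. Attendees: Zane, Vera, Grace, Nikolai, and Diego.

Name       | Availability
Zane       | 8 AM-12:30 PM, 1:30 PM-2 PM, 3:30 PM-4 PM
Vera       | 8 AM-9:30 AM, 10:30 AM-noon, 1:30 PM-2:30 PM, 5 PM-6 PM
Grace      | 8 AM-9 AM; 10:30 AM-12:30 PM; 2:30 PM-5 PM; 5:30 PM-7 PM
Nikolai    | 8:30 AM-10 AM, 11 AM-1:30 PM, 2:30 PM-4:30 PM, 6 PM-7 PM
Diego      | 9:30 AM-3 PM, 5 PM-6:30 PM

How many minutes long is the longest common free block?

60

Zane ∩ Vera: 08:00-09:30, 10:30-12:00, 13:30-14:00.
Zane ∩ Vera ∩ Grace: 08:00-09:00, 10:30-12:00.
Zane ∩ Vera ∩ Grace ∩ Nikolai: 08:30-09:00, 11:00-12:00.
Zane ∩ Vera ∩ Grace ∩ Nikolai ∩ Diego: 11:00-12:00.
So the common availability across everyone is 11:00-12:00.
The longest is 11:00-12:00 at 60 minutes.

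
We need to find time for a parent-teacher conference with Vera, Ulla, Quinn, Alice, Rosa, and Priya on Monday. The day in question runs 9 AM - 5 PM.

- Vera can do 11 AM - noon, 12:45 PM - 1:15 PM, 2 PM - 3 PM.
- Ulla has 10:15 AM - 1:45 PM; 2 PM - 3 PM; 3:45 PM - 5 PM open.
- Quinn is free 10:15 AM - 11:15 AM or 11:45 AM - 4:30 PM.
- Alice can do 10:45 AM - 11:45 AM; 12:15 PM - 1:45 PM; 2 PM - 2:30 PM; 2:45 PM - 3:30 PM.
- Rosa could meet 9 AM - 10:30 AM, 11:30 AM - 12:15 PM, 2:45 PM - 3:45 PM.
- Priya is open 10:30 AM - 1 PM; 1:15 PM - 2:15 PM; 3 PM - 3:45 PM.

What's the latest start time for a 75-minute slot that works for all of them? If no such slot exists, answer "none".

none

Vera ∩ Ulla: 11:00-12:00, 12:45-13:15, 14:00-15:00.
Vera ∩ Ulla ∩ Quinn: 11:00-11:15, 11:45-12:00, 12:45-13:15, 14:00-15:00.
Vera ∩ Ulla ∩ Quinn ∩ Alice: 11:00-11:15, 12:45-13:15, 14:00-14:30, 14:45-15:00.
Vera ∩ Ulla ∩ Quinn ∩ Alice ∩ Rosa: 14:45-15:00.
Vera ∩ Ulla ∩ Quinn ∩ Alice ∩ Rosa ∩ Priya: ∅.
There is no time when everyone is free.
No common window is at least 75 minutes long.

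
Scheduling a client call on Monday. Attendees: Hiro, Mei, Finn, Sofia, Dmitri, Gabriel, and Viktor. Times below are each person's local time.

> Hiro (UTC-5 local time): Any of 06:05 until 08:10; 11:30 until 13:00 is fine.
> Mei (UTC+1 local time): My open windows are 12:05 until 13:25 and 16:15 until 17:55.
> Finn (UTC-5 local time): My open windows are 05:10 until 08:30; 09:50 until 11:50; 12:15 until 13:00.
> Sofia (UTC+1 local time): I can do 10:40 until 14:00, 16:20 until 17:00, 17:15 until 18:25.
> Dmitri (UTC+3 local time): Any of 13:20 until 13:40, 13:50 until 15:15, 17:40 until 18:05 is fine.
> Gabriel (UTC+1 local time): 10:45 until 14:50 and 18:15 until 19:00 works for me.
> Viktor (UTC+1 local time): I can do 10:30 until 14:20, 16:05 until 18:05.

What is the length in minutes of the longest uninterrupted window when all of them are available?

Hiro in UTC: 11:05-13:10, 16:30-18:00 (add 5h to convert from UTC-5).
Mei in UTC: 11:05-12:25, 15:15-16:55 (subtract 1h to convert from UTC+1).
Finn in UTC: 10:10-13:30, 14:50-16:50, 17:15-18:00 (add 5h to convert from UTC-5).
Sofia in UTC: 09:40-13:00, 15:20-16:00, 16:15-17:25 (subtract 1h to convert from UTC+1).
Dmitri in UTC: 10:20-10:40, 10:50-12:15, 14:40-15:05 (subtract 3h to convert from UTC+3).
Gabriel in UTC: 09:45-13:50, 17:15-18:00 (subtract 1h to convert from UTC+1).
Viktor in UTC: 09:30-13:20, 15:05-17:05 (subtract 1h to convert from UTC+1).
Hiro ∩ Mei: 11:05-12:25, 16:30-16:55.
Hiro ∩ Mei ∩ Finn: 11:05-12:25, 16:30-16:50.
Hiro ∩ Mei ∩ Finn ∩ Sofia: 11:05-12:25, 16:30-16:50.
Hiro ∩ Mei ∩ Finn ∩ Sofia ∩ Dmitri: 11:05-12:15.
Hiro ∩ Mei ∩ Finn ∩ Sofia ∩ Dmitri ∩ Gabriel: 11:05-12:15.
Hiro ∩ Mei ∩ Finn ∩ Sofia ∩ Dmitri ∩ Gabriel ∩ Viktor: 11:05-12:15.
The longest is 11:05-12:15 at 70 minutes.

70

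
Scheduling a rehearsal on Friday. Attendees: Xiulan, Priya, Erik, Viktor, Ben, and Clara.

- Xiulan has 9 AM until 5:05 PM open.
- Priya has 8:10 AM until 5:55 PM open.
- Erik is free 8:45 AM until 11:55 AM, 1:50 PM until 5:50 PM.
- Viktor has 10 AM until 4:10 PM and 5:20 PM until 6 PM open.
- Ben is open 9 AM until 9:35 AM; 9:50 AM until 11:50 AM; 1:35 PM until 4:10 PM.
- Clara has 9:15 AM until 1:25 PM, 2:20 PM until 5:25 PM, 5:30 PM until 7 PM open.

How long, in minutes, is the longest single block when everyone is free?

110

Xiulan ∩ Priya: 09:00-17:05.
Xiulan ∩ Priya ∩ Erik: 09:00-11:55, 13:50-17:05.
Xiulan ∩ Priya ∩ Erik ∩ Viktor: 10:00-11:55, 13:50-16:10.
Xiulan ∩ Priya ∩ Erik ∩ Viktor ∩ Ben: 10:00-11:50, 13:50-16:10.
Xiulan ∩ Priya ∩ Erik ∩ Viktor ∩ Ben ∩ Clara: 10:00-11:50, 14:20-16:10.
The longest is 10:00-11:50 at 110 minutes.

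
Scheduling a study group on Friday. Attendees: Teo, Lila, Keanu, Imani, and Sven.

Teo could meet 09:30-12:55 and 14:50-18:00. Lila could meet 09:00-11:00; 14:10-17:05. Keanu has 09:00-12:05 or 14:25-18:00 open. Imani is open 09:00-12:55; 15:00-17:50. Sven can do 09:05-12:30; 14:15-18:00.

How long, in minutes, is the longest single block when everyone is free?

125

Teo ∩ Lila: 09:30-11:00, 14:50-17:05.
Teo ∩ Lila ∩ Keanu: 09:30-11:00, 14:50-17:05.
Teo ∩ Lila ∩ Keanu ∩ Imani: 09:30-11:00, 15:00-17:05.
Teo ∩ Lila ∩ Keanu ∩ Imani ∩ Sven: 09:30-11:00, 15:00-17:05.
So the common availability across everyone is 09:30-11:00, 15:00-17:05.
The longest is 15:00-17:05 at 125 minutes.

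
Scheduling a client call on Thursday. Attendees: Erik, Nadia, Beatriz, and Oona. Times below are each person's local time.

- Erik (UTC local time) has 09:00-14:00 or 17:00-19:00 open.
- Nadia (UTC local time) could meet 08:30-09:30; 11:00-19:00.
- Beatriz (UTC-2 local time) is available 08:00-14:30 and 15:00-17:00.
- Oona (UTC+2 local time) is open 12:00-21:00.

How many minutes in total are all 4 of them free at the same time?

Erik in UTC: 09:00-14:00, 17:00-19:00.
Nadia in UTC: 08:30-09:30, 11:00-19:00.
Beatriz in UTC: 10:00-16:30, 17:00-19:00 (add 2h to convert from UTC-2).
Oona in UTC: 10:00-19:00 (subtract 2h to convert from UTC+2).
Erik ∩ Nadia: 09:00-09:30, 11:00-14:00, 17:00-19:00.
Erik ∩ Nadia ∩ Beatriz: 11:00-14:00, 17:00-19:00.
Erik ∩ Nadia ∩ Beatriz ∩ Oona: 11:00-14:00, 17:00-19:00.
So the common availability across everyone is 11:00-14:00, 17:00-19:00.
Summing the common windows: 180 + 120 = 300 minutes.

300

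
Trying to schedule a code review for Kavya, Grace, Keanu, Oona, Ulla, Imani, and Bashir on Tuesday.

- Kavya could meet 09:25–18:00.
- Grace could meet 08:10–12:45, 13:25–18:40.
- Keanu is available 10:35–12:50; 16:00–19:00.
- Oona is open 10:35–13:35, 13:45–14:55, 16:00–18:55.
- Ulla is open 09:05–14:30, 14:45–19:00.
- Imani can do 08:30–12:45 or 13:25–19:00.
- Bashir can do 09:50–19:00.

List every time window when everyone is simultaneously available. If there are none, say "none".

Kavya ∩ Grace: 09:25-12:45, 13:25-18:00.
Kavya ∩ Grace ∩ Keanu: 10:35-12:45, 16:00-18:00.
Kavya ∩ Grace ∩ Keanu ∩ Oona: 10:35-12:45, 16:00-18:00.
Kavya ∩ Grace ∩ Keanu ∩ Oona ∩ Ulla: 10:35-12:45, 16:00-18:00.
Kavya ∩ Grace ∩ Keanu ∩ Oona ∩ Ulla ∩ Imani: 10:35-12:45, 16:00-18:00.
Kavya ∩ Grace ∩ Keanu ∩ Oona ∩ Ulla ∩ Imani ∩ Bashir: 10:35-12:45, 16:00-18:00.
So the common availability across everyone is 10:35-12:45, 16:00-18:00.

10:35-12:45, 16:00-18:00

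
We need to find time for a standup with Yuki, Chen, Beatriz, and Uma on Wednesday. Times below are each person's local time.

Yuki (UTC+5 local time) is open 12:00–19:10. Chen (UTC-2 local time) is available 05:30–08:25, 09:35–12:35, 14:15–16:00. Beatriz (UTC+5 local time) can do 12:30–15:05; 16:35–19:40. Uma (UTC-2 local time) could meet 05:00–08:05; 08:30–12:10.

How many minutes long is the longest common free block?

155

Yuki in UTC: 07:00-14:10 (subtract 5h to convert from UTC+5).
Chen in UTC: 07:30-10:25, 11:35-14:35, 16:15-18:00 (add 2h to convert from UTC-2).
Beatriz in UTC: 07:30-10:05, 11:35-14:40 (subtract 5h to convert from UTC+5).
Uma in UTC: 07:00-10:05, 10:30-14:10 (add 2h to convert from UTC-2).
Yuki ∩ Chen: 07:30-10:25, 11:35-14:10.
Yuki ∩ Chen ∩ Beatriz: 07:30-10:05, 11:35-14:10.
Yuki ∩ Chen ∩ Beatriz ∩ Uma: 07:30-10:05, 11:35-14:10.
Those are the intersection windows.
The longest is 07:30-10:05 at 155 minutes.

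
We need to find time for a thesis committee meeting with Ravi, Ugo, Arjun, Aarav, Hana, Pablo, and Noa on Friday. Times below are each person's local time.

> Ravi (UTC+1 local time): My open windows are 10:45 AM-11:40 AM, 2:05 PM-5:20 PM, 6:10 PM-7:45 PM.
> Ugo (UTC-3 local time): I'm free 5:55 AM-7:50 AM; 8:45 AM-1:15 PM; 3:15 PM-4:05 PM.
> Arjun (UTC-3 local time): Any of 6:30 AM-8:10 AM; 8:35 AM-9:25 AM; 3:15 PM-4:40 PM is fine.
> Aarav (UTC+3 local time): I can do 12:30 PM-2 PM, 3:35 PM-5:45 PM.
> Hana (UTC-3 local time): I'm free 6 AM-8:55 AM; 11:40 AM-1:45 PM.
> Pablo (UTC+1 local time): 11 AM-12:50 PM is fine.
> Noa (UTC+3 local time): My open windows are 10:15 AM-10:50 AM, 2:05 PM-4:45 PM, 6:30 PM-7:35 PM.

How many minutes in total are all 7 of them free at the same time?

0

Ravi in UTC: 09:45-10:40, 13:05-16:20, 17:10-18:45 (subtract 1h to convert from UTC+1).
Ugo in UTC: 08:55-10:50, 11:45-16:15, 18:15-19:05 (add 3h to convert from UTC-3).
Arjun in UTC: 09:30-11:10, 11:35-12:25, 18:15-19:40 (add 3h to convert from UTC-3).
Aarav in UTC: 09:30-11:00, 12:35-14:45 (subtract 3h to convert from UTC+3).
Hana in UTC: 09:00-11:55, 14:40-16:45 (add 3h to convert from UTC-3).
Pablo in UTC: 10:00-11:50 (subtract 1h to convert from UTC+1).
Noa in UTC: 07:15-07:50, 11:05-13:45, 15:30-16:35 (subtract 3h to convert from UTC+3).
Ravi ∩ Ugo: 09:45-10:40, 13:05-16:15, 18:15-18:45.
Ravi ∩ Ugo ∩ Arjun: 09:45-10:40, 18:15-18:45.
Ravi ∩ Ugo ∩ Arjun ∩ Aarav: 09:45-10:40.
Ravi ∩ Ugo ∩ Arjun ∩ Aarav ∩ Hana: 09:45-10:40.
Ravi ∩ Ugo ∩ Arjun ∩ Aarav ∩ Hana ∩ Pablo: 10:00-10:40.
Ravi ∩ Ugo ∩ Arjun ∩ Aarav ∩ Hana ∩ Pablo ∩ Noa: ∅.
There is no time when everyone is free.
There is no common window, so the total is 0 minutes.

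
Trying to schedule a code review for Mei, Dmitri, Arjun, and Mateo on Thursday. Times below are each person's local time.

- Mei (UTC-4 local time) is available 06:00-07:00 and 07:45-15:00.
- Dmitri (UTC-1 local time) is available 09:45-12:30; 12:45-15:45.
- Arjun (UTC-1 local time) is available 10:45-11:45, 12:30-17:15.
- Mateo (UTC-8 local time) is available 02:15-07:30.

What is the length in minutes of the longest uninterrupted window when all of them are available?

Mei in UTC: 10:00-11:00, 11:45-19:00 (add 4h to convert from UTC-4).
Dmitri in UTC: 10:45-13:30, 13:45-16:45 (add 1h to convert from UTC-1).
Arjun in UTC: 11:45-12:45, 13:30-18:15 (add 1h to convert from UTC-1).
Mateo in UTC: 10:15-15:30 (add 8h to convert from UTC-8).
Mei ∩ Dmitri: 10:45-11:00, 11:45-13:30, 13:45-16:45.
Mei ∩ Dmitri ∩ Arjun: 11:45-12:45, 13:45-16:45.
Mei ∩ Dmitri ∩ Arjun ∩ Mateo: 11:45-12:45, 13:45-15:30.
The longest is 13:45-15:30 at 105 minutes.

105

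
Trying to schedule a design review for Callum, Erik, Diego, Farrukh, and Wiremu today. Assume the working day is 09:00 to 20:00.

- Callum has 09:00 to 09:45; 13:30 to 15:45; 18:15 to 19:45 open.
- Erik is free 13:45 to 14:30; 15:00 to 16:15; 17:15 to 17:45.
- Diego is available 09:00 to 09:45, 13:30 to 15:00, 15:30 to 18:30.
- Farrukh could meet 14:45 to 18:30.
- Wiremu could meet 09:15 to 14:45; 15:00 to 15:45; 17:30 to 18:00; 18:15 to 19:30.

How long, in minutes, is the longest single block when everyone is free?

Callum ∩ Erik: 13:45-14:30, 15:00-15:45.
Callum ∩ Erik ∩ Diego: 13:45-14:30, 15:30-15:45.
Callum ∩ Erik ∩ Diego ∩ Farrukh: 15:30-15:45.
Callum ∩ Erik ∩ Diego ∩ Farrukh ∩ Wiremu: 15:30-15:45.
So the common availability across everyone is 15:30-15:45.
The longest is 15:30-15:45 at 15 minutes.

15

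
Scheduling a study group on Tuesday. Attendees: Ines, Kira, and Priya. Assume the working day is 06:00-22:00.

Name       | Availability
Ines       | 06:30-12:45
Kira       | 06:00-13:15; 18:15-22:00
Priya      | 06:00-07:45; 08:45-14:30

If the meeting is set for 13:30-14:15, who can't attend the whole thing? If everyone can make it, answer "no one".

Ines, Kira

Ines: not fully free for 13:30-14:15. Kira: not fully free for 13:30-14:15. Priya: free for 13:30-14:15.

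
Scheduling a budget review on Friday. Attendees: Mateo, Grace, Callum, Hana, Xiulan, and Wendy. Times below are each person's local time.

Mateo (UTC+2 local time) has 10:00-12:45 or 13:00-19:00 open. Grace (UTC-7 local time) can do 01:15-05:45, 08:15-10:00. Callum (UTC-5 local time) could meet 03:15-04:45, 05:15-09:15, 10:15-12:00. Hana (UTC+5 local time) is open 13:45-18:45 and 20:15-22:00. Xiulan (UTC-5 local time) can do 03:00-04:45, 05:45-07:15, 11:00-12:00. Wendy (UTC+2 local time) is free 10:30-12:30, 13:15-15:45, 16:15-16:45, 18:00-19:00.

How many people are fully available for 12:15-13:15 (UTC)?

4

Mateo in UTC: 08:00-10:45, 11:00-17:00 (subtract 2h to convert from UTC+2).
Grace in UTC: 08:15-12:45, 15:15-17:00 (add 7h to convert from UTC-7).
Callum in UTC: 08:15-09:45, 10:15-14:15, 15:15-17:00 (add 5h to convert from UTC-5).
Hana in UTC: 08:45-13:45, 15:15-17:00 (subtract 5h to convert from UTC+5).
Xiulan in UTC: 08:00-09:45, 10:45-12:15, 16:00-17:00 (add 5h to convert from UTC-5).
Wendy in UTC: 08:30-10:30, 11:15-13:45, 14:15-14:45, 16:00-17:00 (subtract 2h to convert from UTC+2).
Mateo, Callum, Hana, and Wendy can make the full 12:15-13:15 slot — that's 4.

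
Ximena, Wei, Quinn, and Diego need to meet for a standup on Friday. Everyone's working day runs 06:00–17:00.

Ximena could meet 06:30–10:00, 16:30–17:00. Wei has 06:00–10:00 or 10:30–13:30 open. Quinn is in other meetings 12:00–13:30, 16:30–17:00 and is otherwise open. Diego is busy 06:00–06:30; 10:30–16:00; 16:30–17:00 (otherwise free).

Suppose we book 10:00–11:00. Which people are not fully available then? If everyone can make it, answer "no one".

Ximena free: 06:30-10:00, 16:30-17:00.
Wei free: 06:00-10:00, 10:30-13:30.
Quinn free: 06:00-12:00, 13:30-16:30 (invert busy blocks within the working day).
Diego free: 06:30-10:30, 16:00-16:30 (invert busy blocks within the working day).
Ximena: not fully free for 10:00-11:00. Wei: not fully free for 10:00-11:00. Quinn: free for 10:00-11:00. Diego: not fully free for 10:00-11:00.

Diego, Wei, Ximena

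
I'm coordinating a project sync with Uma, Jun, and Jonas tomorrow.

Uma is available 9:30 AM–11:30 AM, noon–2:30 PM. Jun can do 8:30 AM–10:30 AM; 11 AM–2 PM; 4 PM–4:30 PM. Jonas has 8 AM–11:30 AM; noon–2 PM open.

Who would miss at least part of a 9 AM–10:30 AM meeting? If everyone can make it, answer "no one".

Uma

Uma: not fully free for 09:00-10:30. Jun: free for 09:00-10:30. Jonas: free for 09:00-10:30.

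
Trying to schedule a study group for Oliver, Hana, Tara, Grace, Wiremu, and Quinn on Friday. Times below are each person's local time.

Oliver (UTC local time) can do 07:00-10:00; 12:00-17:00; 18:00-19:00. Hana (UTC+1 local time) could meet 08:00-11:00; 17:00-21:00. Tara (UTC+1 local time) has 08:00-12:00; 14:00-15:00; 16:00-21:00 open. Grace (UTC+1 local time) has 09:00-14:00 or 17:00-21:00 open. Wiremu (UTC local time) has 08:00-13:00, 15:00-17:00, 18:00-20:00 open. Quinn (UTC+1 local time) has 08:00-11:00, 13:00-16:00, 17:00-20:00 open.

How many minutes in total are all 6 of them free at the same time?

Oliver in UTC: 07:00-10:00, 12:00-17:00, 18:00-19:00.
Hana in UTC: 07:00-10:00, 16:00-20:00 (subtract 1h to convert from UTC+1).
Tara in UTC: 07:00-11:00, 13:00-14:00, 15:00-20:00 (subtract 1h to convert from UTC+1).
Grace in UTC: 08:00-13:00, 16:00-20:00 (subtract 1h to convert from UTC+1).
Wiremu in UTC: 08:00-13:00, 15:00-17:00, 18:00-20:00.
Quinn in UTC: 07:00-10:00, 12:00-15:00, 16:00-19:00 (subtract 1h to convert from UTC+1).
Oliver ∩ Hana: 07:00-10:00, 16:00-17:00, 18:00-19:00.
Oliver ∩ Hana ∩ Tara: 07:00-10:00, 16:00-17:00, 18:00-19:00.
Oliver ∩ Hana ∩ Tara ∩ Grace: 08:00-10:00, 16:00-17:00, 18:00-19:00.
Oliver ∩ Hana ∩ Tara ∩ Grace ∩ Wiremu: 08:00-10:00, 16:00-17:00, 18:00-19:00.
Oliver ∩ Hana ∩ Tara ∩ Grace ∩ Wiremu ∩ Quinn: 08:00-10:00, 16:00-17:00, 18:00-19:00.
So the common availability across everyone is 08:00-10:00, 16:00-17:00, 18:00-19:00.
Summing the common windows: 120 + 60 + 60 = 240 minutes.

240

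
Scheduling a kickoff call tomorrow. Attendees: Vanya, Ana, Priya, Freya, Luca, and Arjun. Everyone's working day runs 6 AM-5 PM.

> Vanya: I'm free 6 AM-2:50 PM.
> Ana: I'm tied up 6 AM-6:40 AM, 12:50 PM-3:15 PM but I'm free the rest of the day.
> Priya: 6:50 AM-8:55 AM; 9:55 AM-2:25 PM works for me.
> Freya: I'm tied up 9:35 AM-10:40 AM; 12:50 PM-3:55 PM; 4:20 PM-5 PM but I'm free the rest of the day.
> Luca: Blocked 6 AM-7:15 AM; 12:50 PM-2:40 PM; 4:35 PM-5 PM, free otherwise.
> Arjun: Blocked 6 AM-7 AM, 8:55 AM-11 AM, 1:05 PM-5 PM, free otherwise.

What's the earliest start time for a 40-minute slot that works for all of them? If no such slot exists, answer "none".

Vanya free: 06:00-14:50.
Ana free: 06:40-12:50, 15:15-17:00 (invert busy blocks within the working day).
Priya free: 06:50-08:55, 09:55-14:25.
Freya free: 06:00-09:35, 10:40-12:50, 15:55-16:20 (invert busy blocks within the working day).
Luca free: 07:15-12:50, 14:40-16:35 (invert busy blocks within the working day).
Arjun free: 07:00-08:55, 11:00-13:05 (invert busy blocks within the working day).
Vanya ∩ Ana: 06:40-12:50.
Vanya ∩ Ana ∩ Priya: 06:50-08:55, 09:55-12:50.
Vanya ∩ Ana ∩ Priya ∩ Freya: 06:50-08:55, 10:40-12:50.
Vanya ∩ Ana ∩ Priya ∩ Freya ∩ Luca: 07:15-08:55, 10:40-12:50.
Vanya ∩ Ana ∩ Priya ∩ Freya ∩ Luca ∩ Arjun: 07:15-08:55, 11:00-12:50.
The first common window of at least 40 minutes is 07:15-08:55, so the earliest start is 07:15.

07:15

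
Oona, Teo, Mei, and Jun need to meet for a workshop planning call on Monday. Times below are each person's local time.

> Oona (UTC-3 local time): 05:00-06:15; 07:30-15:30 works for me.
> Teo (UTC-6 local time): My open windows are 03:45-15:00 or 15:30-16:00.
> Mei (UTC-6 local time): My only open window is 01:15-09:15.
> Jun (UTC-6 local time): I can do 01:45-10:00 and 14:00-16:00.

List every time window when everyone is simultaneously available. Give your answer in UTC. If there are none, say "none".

10:30-15:15

Oona in UTC: 08:00-09:15, 10:30-18:30 (add 3h to convert from UTC-3).
Teo in UTC: 09:45-21:00, 21:30-22:00 (add 6h to convert from UTC-6).
Mei in UTC: 07:15-15:15 (add 6h to convert from UTC-6).
Jun in UTC: 07:45-16:00, 20:00-22:00 (add 6h to convert from UTC-6).
Oona ∩ Teo: 10:30-18:30.
Oona ∩ Teo ∩ Mei: 10:30-15:15.
Oona ∩ Teo ∩ Mei ∩ Jun: 10:30-15:15.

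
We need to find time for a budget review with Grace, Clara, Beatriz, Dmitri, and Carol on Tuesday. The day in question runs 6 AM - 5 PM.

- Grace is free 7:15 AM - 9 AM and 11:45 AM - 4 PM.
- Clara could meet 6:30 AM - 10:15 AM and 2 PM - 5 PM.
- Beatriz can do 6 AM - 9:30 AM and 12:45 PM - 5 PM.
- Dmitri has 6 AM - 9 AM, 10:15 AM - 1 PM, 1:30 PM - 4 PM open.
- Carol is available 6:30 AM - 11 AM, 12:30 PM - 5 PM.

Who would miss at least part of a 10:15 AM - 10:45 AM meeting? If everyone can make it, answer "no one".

Grace: not fully free for 10:15-10:45. Clara: not fully free for 10:15-10:45. Beatriz: not fully free for 10:15-10:45. Dmitri: free for 10:15-10:45. Carol: free for 10:15-10:45.

Beatriz, Clara, Grace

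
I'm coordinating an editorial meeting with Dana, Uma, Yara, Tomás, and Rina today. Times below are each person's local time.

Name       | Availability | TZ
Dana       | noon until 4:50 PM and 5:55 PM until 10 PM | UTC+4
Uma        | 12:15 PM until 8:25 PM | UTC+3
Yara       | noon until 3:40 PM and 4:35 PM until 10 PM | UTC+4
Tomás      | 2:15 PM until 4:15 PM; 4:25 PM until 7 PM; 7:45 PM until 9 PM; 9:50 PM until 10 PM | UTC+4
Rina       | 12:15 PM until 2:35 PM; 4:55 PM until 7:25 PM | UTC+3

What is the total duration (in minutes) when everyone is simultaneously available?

Dana in UTC: 08:00-12:50, 13:55-18:00 (subtract 4h to convert from UTC+4).
Uma in UTC: 09:15-17:25 (subtract 3h to convert from UTC+3).
Yara in UTC: 08:00-11:40, 12:35-18:00 (subtract 4h to convert from UTC+4).
Tomás in UTC: 10:15-12:15, 12:25-15:00, 15:45-17:00, 17:50-18:00 (subtract 4h to convert from UTC+4).
Rina in UTC: 09:15-11:35, 13:55-16:25 (subtract 3h to convert from UTC+3).
Dana ∩ Uma: 09:15-12:50, 13:55-17:25.
Dana ∩ Uma ∩ Yara: 09:15-11:40, 12:35-12:50, 13:55-17:25.
Dana ∩ Uma ∩ Yara ∩ Tomás: 10:15-11:40, 12:35-12:50, 13:55-15:00, 15:45-17:00.
Dana ∩ Uma ∩ Yara ∩ Tomás ∩ Rina: 10:15-11:35, 13:55-15:00, 15:45-16:25.
Summing the common windows: 80 + 65 + 40 = 185 minutes.

185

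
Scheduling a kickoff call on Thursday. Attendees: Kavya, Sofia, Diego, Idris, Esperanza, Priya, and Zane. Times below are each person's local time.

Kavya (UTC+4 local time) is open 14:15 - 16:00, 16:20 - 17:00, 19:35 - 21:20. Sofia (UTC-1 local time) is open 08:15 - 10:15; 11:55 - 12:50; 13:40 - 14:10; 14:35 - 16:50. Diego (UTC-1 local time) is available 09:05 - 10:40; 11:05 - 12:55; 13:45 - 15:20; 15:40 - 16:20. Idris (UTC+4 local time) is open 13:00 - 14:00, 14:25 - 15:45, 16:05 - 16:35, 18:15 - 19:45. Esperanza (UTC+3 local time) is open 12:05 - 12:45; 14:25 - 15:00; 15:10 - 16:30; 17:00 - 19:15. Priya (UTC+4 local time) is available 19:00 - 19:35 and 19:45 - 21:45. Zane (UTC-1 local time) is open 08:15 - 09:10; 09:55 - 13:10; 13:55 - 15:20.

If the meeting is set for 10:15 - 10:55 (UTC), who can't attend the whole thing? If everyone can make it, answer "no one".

Esperanza, Idris, Priya, Zane

Kavya in UTC: 10:15-12:00, 12:20-13:00, 15:35-17:20 (subtract 4h to convert from UTC+4).
Sofia in UTC: 09:15-11:15, 12:55-13:50, 14:40-15:10, 15:35-17:50 (add 1h to convert from UTC-1).
Diego in UTC: 10:05-11:40, 12:05-13:55, 14:45-16:20, 16:40-17:20 (add 1h to convert from UTC-1).
Idris in UTC: 09:00-10:00, 10:25-11:45, 12:05-12:35, 14:15-15:45 (subtract 4h to convert from UTC+4).
Esperanza in UTC: 09:05-09:45, 11:25-12:00, 12:10-13:30, 14:00-16:15 (subtract 3h to convert from UTC+3).
Priya in UTC: 15:00-15:35, 15:45-17:45 (subtract 4h to convert from UTC+4).
Zane in UTC: 09:15-10:10, 10:55-14:10, 14:55-16:20 (add 1h to convert from UTC-1).
Kavya: free for 10:15-10:55. Sofia: free for 10:15-10:55. Diego: free for 10:15-10:55. Idris: not fully free for 10:15-10:55. Esperanza: not fully free for 10:15-10:55. Priya: not fully free for 10:15-10:55. Zane: not fully free for 10:15-10:55.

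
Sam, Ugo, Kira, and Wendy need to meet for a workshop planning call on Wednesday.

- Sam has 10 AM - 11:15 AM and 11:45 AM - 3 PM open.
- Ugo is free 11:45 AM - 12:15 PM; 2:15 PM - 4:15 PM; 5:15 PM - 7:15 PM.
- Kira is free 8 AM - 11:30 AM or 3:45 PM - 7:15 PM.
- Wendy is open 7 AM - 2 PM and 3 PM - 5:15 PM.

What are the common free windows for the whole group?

Sam ∩ Ugo: 11:45-12:15, 14:15-15:00.
Sam ∩ Ugo ∩ Kira: ∅.
Sam ∩ Ugo ∩ Kira ∩ Wendy: ∅.
There is no time when everyone is free.

none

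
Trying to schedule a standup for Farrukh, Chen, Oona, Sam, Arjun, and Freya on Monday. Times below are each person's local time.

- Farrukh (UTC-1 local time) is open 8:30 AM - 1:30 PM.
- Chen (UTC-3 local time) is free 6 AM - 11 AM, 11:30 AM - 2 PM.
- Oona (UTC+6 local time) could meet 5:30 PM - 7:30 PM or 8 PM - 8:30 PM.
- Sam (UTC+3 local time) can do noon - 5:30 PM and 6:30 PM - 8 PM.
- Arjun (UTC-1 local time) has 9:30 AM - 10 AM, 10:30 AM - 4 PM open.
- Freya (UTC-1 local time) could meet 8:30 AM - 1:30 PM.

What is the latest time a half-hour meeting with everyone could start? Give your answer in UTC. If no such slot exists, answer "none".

13:00

Farrukh in UTC: 09:30-14:30 (add 1h to convert from UTC-1).
Chen in UTC: 09:00-14:00, 14:30-17:00 (add 3h to convert from UTC-3).
Oona in UTC: 11:30-13:30, 14:00-14:30 (subtract 6h to convert from UTC+6).
Sam in UTC: 09:00-14:30, 15:30-17:00 (subtract 3h to convert from UTC+3).
Arjun in UTC: 10:30-11:00, 11:30-17:00 (add 1h to convert from UTC-1).
Freya in UTC: 09:30-14:30 (add 1h to convert from UTC-1).
Farrukh ∩ Chen: 09:30-14:00.
Farrukh ∩ Chen ∩ Oona: 11:30-13:30.
Farrukh ∩ Chen ∩ Oona ∩ Sam: 11:30-13:30.
Farrukh ∩ Chen ∩ Oona ∩ Sam ∩ Arjun: 11:30-13:30.
Farrukh ∩ Chen ∩ Oona ∩ Sam ∩ Arjun ∩ Freya: 11:30-13:30.
The last common window of at least 30 minutes is 11:30-13:30; a 30-minute meeting can start as late as 13:00 and still end by 13:30.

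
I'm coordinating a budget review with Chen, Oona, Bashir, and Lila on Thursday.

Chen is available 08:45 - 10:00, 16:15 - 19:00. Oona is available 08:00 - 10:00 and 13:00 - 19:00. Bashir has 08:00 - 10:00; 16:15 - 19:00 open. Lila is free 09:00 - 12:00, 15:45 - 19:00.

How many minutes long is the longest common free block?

Chen ∩ Oona: 08:45-10:00, 16:15-19:00.
Chen ∩ Oona ∩ Bashir: 08:45-10:00, 16:15-19:00.
Chen ∩ Oona ∩ Bashir ∩ Lila: 09:00-10:00, 16:15-19:00.
The longest is 16:15-19:00 at 165 minutes.

165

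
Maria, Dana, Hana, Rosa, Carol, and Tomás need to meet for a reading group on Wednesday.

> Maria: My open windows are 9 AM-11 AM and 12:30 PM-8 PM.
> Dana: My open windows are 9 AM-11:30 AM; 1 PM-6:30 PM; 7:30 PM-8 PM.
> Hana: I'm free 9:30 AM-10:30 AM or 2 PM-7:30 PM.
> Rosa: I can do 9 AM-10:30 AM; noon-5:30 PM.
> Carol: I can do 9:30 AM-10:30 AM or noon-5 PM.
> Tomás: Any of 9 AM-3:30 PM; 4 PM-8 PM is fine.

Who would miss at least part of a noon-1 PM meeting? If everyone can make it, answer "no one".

Maria: not fully free for 12:00-13:00. Dana: not fully free for 12:00-13:00. Hana: not fully free for 12:00-13:00. Rosa: free for 12:00-13:00. Carol: free for 12:00-13:00. Tomás: free for 12:00-13:00.

Dana, Hana, Maria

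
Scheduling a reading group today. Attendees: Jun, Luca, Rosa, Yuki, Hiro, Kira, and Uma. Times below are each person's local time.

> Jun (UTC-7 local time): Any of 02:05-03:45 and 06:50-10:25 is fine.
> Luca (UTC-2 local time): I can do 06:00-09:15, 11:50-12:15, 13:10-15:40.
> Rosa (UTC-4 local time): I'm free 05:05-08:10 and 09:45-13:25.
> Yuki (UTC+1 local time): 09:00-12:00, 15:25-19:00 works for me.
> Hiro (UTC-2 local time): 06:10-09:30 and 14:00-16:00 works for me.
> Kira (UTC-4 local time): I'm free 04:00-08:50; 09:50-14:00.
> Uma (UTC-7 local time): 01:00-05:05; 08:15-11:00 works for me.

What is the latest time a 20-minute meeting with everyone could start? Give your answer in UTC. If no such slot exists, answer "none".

17:05

Jun in UTC: 09:05-10:45, 13:50-17:25 (add 7h to convert from UTC-7).
Luca in UTC: 08:00-11:15, 13:50-14:15, 15:10-17:40 (add 2h to convert from UTC-2).
Rosa in UTC: 09:05-12:10, 13:45-17:25 (add 4h to convert from UTC-4).
Yuki in UTC: 08:00-11:00, 14:25-18:00 (subtract 1h to convert from UTC+1).
Hiro in UTC: 08:10-11:30, 16:00-18:00 (add 2h to convert from UTC-2).
Kira in UTC: 08:00-12:50, 13:50-18:00 (add 4h to convert from UTC-4).
Uma in UTC: 08:00-12:05, 15:15-18:00 (add 7h to convert from UTC-7).
Jun ∩ Luca: 09:05-10:45, 13:50-14:15, 15:10-17:25.
Jun ∩ Luca ∩ Rosa: 09:05-10:45, 13:50-14:15, 15:10-17:25.
Jun ∩ Luca ∩ Rosa ∩ Yuki: 09:05-10:45, 15:10-17:25.
Jun ∩ Luca ∩ Rosa ∩ Yuki ∩ Hiro: 09:05-10:45, 16:00-17:25.
Jun ∩ Luca ∩ Rosa ∩ Yuki ∩ Hiro ∩ Kira: 09:05-10:45, 16:00-17:25.
Jun ∩ Luca ∩ Rosa ∩ Yuki ∩ Hiro ∩ Kira ∩ Uma: 09:05-10:45, 16:00-17:25.
Those are the intersection windows.
The last common window of at least 20 minutes is 16:00-17:25; a 20-minute meeting can start as late as 17:05 and still end by 17:25.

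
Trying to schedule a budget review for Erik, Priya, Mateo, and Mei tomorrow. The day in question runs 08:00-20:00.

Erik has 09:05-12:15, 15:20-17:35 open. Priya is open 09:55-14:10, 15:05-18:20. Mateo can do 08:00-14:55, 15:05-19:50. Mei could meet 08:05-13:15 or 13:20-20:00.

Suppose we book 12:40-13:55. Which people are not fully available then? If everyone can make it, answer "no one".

Erik: not fully free for 12:40-13:55. Priya: free for 12:40-13:55. Mateo: free for 12:40-13:55. Mei: not fully free for 12:40-13:55.

Erik, Mei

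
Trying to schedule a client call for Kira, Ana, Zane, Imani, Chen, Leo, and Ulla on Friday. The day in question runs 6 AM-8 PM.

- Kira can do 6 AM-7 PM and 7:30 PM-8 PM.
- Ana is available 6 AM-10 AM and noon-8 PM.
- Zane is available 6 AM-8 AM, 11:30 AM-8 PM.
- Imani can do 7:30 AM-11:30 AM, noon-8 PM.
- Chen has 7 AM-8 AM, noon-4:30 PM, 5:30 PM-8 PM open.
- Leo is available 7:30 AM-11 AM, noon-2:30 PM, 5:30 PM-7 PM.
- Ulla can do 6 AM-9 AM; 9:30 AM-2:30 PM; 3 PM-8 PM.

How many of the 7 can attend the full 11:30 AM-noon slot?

3

Kira, Zane, and Ulla can make the full 11:30-12:00 slot — that's 3.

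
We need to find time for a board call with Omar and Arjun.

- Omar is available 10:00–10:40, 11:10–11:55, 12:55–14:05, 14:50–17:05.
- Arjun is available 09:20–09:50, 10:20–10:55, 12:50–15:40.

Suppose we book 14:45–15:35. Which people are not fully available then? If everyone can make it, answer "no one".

Omar: not fully free for 14:45-15:35. Arjun: free for 14:45-15:35.

Omar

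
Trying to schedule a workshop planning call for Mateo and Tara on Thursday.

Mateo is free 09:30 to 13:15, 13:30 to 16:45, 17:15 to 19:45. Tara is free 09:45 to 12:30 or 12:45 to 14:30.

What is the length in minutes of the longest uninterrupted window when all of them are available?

165

Mateo ∩ Tara: 09:45-12:30, 12:45-13:15, 13:30-14:30.
The longest is 09:45-12:30 at 165 minutes.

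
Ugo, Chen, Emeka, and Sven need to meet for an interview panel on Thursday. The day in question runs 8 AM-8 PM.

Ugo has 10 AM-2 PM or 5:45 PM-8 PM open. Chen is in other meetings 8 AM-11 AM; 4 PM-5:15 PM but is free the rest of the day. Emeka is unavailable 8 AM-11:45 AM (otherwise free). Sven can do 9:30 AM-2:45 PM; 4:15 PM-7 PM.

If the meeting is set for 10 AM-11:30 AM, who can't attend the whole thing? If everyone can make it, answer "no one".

Chen, Emeka

Ugo free: 10:00-14:00, 17:45-20:00.
Chen free: 11:00-16:00, 17:15-20:00 (invert busy blocks within the working day).
Emeka free: 11:45-20:00 (invert busy blocks within the working day).
Sven free: 09:30-14:45, 16:15-19:00.
Ugo: free for 10:00-11:30. Chen: not fully free for 10:00-11:30. Emeka: not fully free for 10:00-11:30. Sven: free for 10:00-11:30.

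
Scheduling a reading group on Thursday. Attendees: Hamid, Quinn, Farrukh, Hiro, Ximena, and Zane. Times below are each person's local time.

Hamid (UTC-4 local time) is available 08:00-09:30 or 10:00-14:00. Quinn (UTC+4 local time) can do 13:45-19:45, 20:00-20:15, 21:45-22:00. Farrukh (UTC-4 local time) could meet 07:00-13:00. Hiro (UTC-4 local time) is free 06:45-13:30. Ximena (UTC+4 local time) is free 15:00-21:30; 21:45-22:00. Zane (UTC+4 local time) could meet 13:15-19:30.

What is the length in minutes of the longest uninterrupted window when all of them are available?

Hamid in UTC: 12:00-13:30, 14:00-18:00 (add 4h to convert from UTC-4).
Quinn in UTC: 09:45-15:45, 16:00-16:15, 17:45-18:00 (subtract 4h to convert from UTC+4).
Farrukh in UTC: 11:00-17:00 (add 4h to convert from UTC-4).
Hiro in UTC: 10:45-17:30 (add 4h to convert from UTC-4).
Ximena in UTC: 11:00-17:30, 17:45-18:00 (subtract 4h to convert from UTC+4).
Zane in UTC: 09:15-15:30 (subtract 4h to convert from UTC+4).
Hamid ∩ Quinn: 12:00-13:30, 14:00-15:45, 16:00-16:15, 17:45-18:00.
Hamid ∩ Quinn ∩ Farrukh: 12:00-13:30, 14:00-15:45, 16:00-16:15.
Hamid ∩ Quinn ∩ Farrukh ∩ Hiro: 12:00-13:30, 14:00-15:45, 16:00-16:15.
Hamid ∩ Quinn ∩ Farrukh ∩ Hiro ∩ Ximena: 12:00-13:30, 14:00-15:45, 16:00-16:15.
Hamid ∩ Quinn ∩ Farrukh ∩ Hiro ∩ Ximena ∩ Zane: 12:00-13:30, 14:00-15:30.
Those are the intersection windows.
The longest is 12:00-13:30 at 90 minutes.

90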